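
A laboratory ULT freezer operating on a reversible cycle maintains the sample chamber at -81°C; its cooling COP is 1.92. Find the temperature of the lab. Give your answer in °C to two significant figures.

COP_R = T_C/(T_H − T_C) gives T_H − T_C = T_C/COP.
With T_C = 192.15 K, T_H = 192.15 × (1 + 1/1.92) = 292.23 K.
Converting, 292.23 K = 19.08°C.

19 °C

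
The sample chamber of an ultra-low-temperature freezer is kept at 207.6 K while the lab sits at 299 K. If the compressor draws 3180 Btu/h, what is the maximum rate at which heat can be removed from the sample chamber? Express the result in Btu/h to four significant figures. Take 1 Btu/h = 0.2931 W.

The reservoir spacing is ΔT = 299 − 207.6 = 91.40 K.
COP_Carnot = T_C/ΔT = 207.60/91.40 = 2.271.
Q̇_max = COP_Carnot × Ẇ = 2.271 × 3180 Btu/h = 7223 Btu/h.

7223 Btu/h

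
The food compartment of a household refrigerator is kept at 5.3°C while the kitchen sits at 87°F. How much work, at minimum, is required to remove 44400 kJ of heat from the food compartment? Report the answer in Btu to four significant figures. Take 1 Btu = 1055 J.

3817 Btu

In absolute terms T_C = 278.45 K and T_H = 303.71 K, so ΔT = 25.26 K.
The reversible limit is COP_R = T_C/ΔT = 11.03, so W_min = Q_C/COP = Q_C·ΔT/T_C.
W_min = 44400 × 25.26/278.45 = 4027 kJ = 3817 Btu.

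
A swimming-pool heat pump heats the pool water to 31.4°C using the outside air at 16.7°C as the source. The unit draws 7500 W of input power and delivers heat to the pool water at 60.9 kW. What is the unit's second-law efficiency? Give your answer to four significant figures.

0.3919

Converting, Q̇_H = 60.90 kW = 60900 W, so COP_actual = Q̇_H/Ẇ = 60900/7500 = 8.120.
In absolute terms T_C = 289.85 K and T_H = 304.55 K, so ΔT = 14.70 K.
COP_Carnot = T_H/ΔT = 304.55/14.70 = 20.72.
η_II = COP_actual/COP_Carnot = 8.120/20.72 = 0.3919.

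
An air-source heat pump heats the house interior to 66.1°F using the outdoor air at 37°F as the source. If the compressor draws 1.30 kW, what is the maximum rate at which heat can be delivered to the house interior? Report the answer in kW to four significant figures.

In absolute terms T_C = 275.93 K and T_H = 292.09 K, so ΔT = 16.17 K.
COP_Carnot = T_H/ΔT = 292.09/16.17 = 18.07.
Q̇_max = COP_Carnot × Ẇ = 18.07 × 1.300 kW = 23.49 kW.

23.49 kW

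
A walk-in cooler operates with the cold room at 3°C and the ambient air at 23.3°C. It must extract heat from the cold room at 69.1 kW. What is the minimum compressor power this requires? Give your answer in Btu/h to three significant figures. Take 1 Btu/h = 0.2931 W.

In absolute terms T_C = 276.15 K and T_H = 296.45 K, so ΔT = 20.30 K.
COP_Carnot = T_C/ΔT = 276.15/20.30 = 13.60.
Ẇ_min = Q̇/COP_Carnot = 69.10/13.60 = 5.080 kW = 17330 Btu/h.

17300 Btu/h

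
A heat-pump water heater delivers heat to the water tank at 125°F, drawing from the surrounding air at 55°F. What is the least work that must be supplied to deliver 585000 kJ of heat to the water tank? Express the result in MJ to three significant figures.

In absolute terms T_C = 285.93 K and T_H = 324.82 K, so ΔT = 38.89 K.
The reversible limit is COP_HP = T_H/ΔT = 8.352, so W_min = Q_H/COP = Q_H·ΔT/T_H.
W_min = 585000 × 38.89/324.82 = 70040 kJ = 70.04 MJ.

70.0 MJ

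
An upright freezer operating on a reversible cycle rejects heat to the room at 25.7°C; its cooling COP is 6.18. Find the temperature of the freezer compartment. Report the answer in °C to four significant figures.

-15.92 °C

For a Carnot refrigerator COP_R = T_C/(T_H − T_C), so T_C = COP·T_H/(1 + COP).
With T_H = 298.85 K, T_C = 6.18 × 298.85/7.180 = 257.23 K.
Converting, 257.23 K = -15.92°C.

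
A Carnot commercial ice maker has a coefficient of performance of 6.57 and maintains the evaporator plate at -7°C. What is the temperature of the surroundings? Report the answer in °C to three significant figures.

33.5 °C

COP_R = T_C/(T_H − T_C) gives T_H − T_C = T_C/COP.
With T_C = 266.15 K, T_H = 266.15 × (1 + 1/6.57) = 306.66 K.
Converting, 306.66 K = 33.51°C.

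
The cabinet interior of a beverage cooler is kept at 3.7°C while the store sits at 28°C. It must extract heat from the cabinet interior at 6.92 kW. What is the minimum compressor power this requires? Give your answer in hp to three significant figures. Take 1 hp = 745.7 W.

In absolute terms T_C = 276.85 K and T_H = 301.15 K, so ΔT = 24.30 K.
COP_Carnot = T_C/ΔT = 276.85/24.30 = 11.39.
Ẇ_min = Q̇/COP_Carnot = 6.920/11.39 = 0.6074 kW = 0.8145 hp.

0.815 hp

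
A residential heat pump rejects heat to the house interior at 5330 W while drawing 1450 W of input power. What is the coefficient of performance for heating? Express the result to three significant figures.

3.68

The first law gives Q̇_H = Q̇_C + Ẇ, so the three rates are Q̇_C = 3880, Q̇_H = 5330, Ẇ = 1450 W.
COP_HP = Q̇_H/Ẇ = 5330/1450 = 3.676.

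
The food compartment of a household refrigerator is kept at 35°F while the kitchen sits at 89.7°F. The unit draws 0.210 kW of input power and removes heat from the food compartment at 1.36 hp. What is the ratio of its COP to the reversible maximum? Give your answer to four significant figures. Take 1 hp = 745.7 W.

Converting, Q̇_C = 1.360 hp = 1.014 kW, so COP_actual = Q̇_C/Ẇ = 1.014/0.2100 = 4.829.
In absolute terms T_C = 274.82 K and T_H = 305.21 K, so ΔT = 30.39 K.
COP_Carnot = T_C/ΔT = 274.82/30.39 = 9.043.
η_II = COP_actual/COP_Carnot = 4.829/9.043 = 0.5340.

0.5340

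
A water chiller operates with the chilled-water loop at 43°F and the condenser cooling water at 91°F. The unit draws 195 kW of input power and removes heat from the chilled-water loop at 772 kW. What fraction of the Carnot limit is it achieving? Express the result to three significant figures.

COP_actual = Q̇_C/Ẇ = 772.0/195.0 = 3.959.
In absolute terms T_C = 279.26 K and T_H = 305.93 K, so ΔT = 26.67 K.
COP_Carnot = T_C/ΔT = 279.26/26.67 = 10.47.
η_II = COP_actual/COP_Carnot = 3.959/10.47 = 0.3780.

0.378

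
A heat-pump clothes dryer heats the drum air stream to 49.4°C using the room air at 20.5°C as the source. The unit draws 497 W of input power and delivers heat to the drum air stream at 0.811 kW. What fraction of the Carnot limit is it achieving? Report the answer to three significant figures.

0.146

Converting, Q̇_H = 0.8110 kW = 811.0 W, so COP_actual = Q̇_H/Ẇ = 811.0/497.0 = 1.632.
In absolute terms T_C = 293.65 K and T_H = 322.55 K, so ΔT = 28.90 K.
COP_Carnot = T_H/ΔT = 322.55/28.90 = 11.16.
η_II = COP_actual/COP_Carnot = 1.632/11.16 = 0.1462.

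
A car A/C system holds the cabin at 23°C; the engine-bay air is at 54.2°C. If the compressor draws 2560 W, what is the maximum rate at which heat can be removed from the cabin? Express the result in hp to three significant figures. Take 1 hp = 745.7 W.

32.6 hp

In absolute terms T_C = 296.15 K and T_H = 327.35 K, so ΔT = 31.20 K.
COP_Carnot = T_C/ΔT = 296.15/31.20 = 9.492.
Q̇_max = COP_Carnot × Ẇ = 9.492 × 2560 W = 24300 W = 32.59 hp.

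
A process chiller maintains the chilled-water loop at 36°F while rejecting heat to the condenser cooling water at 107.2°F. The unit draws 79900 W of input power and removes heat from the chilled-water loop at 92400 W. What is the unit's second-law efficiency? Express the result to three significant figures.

COP_actual = Q̇_C/Ẇ = 92400/79900 = 1.156.
In absolute terms T_C = 275.37 K and T_H = 314.93 K, so ΔT = 39.56 K.
COP_Carnot = T_C/ΔT = 275.37/39.56 = 6.962.
η_II = COP_actual/COP_Carnot = 1.156/6.962 = 0.1661.

0.166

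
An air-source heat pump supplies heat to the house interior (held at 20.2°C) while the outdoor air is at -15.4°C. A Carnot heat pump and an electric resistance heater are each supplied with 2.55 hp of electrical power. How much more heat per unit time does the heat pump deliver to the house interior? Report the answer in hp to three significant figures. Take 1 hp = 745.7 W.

In absolute terms T_C = 257.75 K and T_H = 293.35 K, so ΔT = 35.60 K.
COP_Carnot = T_H/ΔT = 293.35/35.60 = 8.240.
The heat pump delivers Q̇_H = COP × Ẇ = 21.01 hp; the resistance heater delivers Ẇ = 2.550 hp.
Extra = (COP − 1)·Ẇ = 18.46 hp.

18.5 hp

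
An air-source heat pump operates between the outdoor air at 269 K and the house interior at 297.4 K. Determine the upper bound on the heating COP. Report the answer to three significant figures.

10.5

The reservoir spacing is ΔT = 297.4 − 269 = 28.40 K.
For a reversible cycle, COP_Carnot = T_H/ΔT = 297.40/28.40 = 10.47.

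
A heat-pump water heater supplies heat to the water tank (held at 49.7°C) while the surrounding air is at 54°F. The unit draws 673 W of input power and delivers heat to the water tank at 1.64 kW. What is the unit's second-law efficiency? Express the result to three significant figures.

0.283

Converting, Q̇_H = 1.640 kW = 1640 W, so COP_actual = Q̇_H/Ẇ = 1640/673.0 = 2.437.
In absolute terms T_C = 285.37 K and T_H = 322.85 K, so ΔT = 37.48 K.
COP_Carnot = T_H/ΔT = 322.85/37.48 = 8.614.
η_II = COP_actual/COP_Carnot = 2.437/8.614 = 0.2829.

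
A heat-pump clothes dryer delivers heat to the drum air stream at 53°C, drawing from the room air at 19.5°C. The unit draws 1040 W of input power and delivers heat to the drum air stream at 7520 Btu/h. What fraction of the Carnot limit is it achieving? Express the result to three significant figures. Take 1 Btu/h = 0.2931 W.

Converting, Q̇_H = 7520 Btu/h = 2204 W, so COP_actual = Q̇_H/Ẇ = 2204/1040 = 2.119.
In absolute terms T_C = 292.65 K and T_H = 326.15 K, so ΔT = 33.50 K.
COP_Carnot = T_H/ΔT = 326.15/33.50 = 9.736.
η_II = COP_actual/COP_Carnot = 2.119/9.736 = 0.2177.

0.218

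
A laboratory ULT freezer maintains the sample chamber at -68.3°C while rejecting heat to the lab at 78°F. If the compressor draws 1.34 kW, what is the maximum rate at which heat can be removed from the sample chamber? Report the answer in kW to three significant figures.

In absolute terms T_C = 204.85 K and T_H = 298.71 K, so ΔT = 93.86 K.
COP_Carnot = T_C/ΔT = 204.85/93.86 = 2.183.
Q̇_max = COP_Carnot × Ẇ = 2.183 × 1.340 kW = 2.925 kW.

2.92 kW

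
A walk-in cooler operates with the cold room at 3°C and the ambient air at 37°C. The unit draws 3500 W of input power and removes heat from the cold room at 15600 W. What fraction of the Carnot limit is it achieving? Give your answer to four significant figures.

COP_actual = Q̇_C/Ẇ = 15600/3500 = 4.457.
In absolute terms T_C = 276.15 K and T_H = 310.15 K, so ΔT = 34.00 K.
COP_Carnot = T_C/ΔT = 276.15/34.00 = 8.122.
η_II = COP_actual/COP_Carnot = 4.457/8.122 = 0.5488.

0.5488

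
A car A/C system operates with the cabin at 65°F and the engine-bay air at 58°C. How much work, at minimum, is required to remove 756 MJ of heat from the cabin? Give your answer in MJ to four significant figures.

102.9 MJ

In absolute terms T_C = 291.48 K and T_H = 331.15 K, so ΔT = 39.67 K.
The reversible limit is COP_R = T_C/ΔT = 7.348, so W_min = Q_C/COP = Q_C·ΔT/T_C.
W_min = 756.0 × 39.67/291.48 = 102.9 MJ.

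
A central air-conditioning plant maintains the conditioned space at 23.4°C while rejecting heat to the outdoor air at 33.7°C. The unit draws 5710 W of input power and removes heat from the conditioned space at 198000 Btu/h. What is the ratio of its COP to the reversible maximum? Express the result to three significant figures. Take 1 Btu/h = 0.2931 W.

0.353

Converting, Q̇_C = 198000 Btu/h = 58030 W, so COP_actual = Q̇_C/Ẇ = 58030/5710 = 10.16.
In absolute terms T_C = 296.55 K and T_H = 306.85 K, so ΔT = 10.30 K.
COP_Carnot = T_C/ΔT = 296.55/10.30 = 28.79.
η_II = COP_actual/COP_Carnot = 10.16/28.79 = 0.3530.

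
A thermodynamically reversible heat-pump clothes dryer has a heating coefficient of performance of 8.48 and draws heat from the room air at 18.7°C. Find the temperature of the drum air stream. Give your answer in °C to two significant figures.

58 °C

COP_HP = T_H/(T_H − T_C) rearranges to T_H = COP·T_C/(COP − 1).
With T_C = 291.85 K, T_H = 8.48 × 291.85/7.480 = 330.87 K.
Converting, 330.87 K = 57.72°C.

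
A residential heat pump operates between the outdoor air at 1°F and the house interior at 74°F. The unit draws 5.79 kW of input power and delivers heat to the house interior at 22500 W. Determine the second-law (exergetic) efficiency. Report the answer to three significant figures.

Converting, Q̇_H = 22500 W = 22.50 kW, so COP_actual = Q̇_H/Ẇ = 22.50/5.790 = 3.886.
In absolute terms T_C = 255.93 K and T_H = 296.48 K, so ΔT = 40.56 K.
COP_Carnot = T_H/ΔT = 296.48/40.56 = 7.311.
η_II = COP_actual/COP_Carnot = 3.886/7.311 = 0.5316.

0.532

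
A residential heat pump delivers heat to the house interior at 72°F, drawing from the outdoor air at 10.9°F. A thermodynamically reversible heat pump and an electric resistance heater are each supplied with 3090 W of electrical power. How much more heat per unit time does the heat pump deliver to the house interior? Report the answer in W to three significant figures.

In absolute terms T_C = 261.43 K and T_H = 295.37 K, so ΔT = 33.94 K.
COP_Carnot = T_H/ΔT = 295.37/33.94 = 8.702.
The heat pump delivers Q̇_H = COP × Ẇ = 26890 W; the resistance heater delivers Ẇ = 3090 W.
Extra = (COP − 1)·Ẇ = 23800 W.

23800 W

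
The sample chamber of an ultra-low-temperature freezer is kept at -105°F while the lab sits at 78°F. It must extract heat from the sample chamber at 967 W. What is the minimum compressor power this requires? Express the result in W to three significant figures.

499 W

In absolute terms T_C = 197.04 K and T_H = 298.71 K, so ΔT = 101.7 K.
COP_Carnot = T_C/ΔT = 197.04/101.7 = 1.938.
Ẇ_min = Q̇/COP_Carnot = 967.0/1.938 = 498.9 W.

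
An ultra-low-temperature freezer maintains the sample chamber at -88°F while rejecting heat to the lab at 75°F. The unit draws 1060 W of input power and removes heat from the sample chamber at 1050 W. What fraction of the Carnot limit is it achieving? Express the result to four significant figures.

0.4344

COP_actual = Q̇_C/Ẇ = 1050/1060 = 0.9906.
In absolute terms T_C = 206.48 K and T_H = 297.04 K, so ΔT = 90.56 K.
COP_Carnot = T_C/ΔT = 206.48/90.56 = 2.280.
η_II = COP_actual/COP_Carnot = 0.9906/2.280 = 0.4344.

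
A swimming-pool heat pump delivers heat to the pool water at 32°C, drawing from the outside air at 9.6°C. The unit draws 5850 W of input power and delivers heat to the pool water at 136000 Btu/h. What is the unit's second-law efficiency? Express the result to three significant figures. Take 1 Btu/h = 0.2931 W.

Converting, Q̇_H = 136000 Btu/h = 39860 W, so COP_actual = Q̇_H/Ẇ = 39860/5850 = 6.814.
In absolute terms T_C = 282.75 K and T_H = 305.15 K, so ΔT = 22.40 K.
COP_Carnot = T_H/ΔT = 305.15/22.40 = 13.62.
η_II = COP_actual/COP_Carnot = 6.814/13.62 = 0.5002.

0.500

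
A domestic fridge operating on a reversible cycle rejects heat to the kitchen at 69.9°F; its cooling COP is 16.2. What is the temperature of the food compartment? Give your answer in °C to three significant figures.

For a Carnot refrigerator COP_R = T_C/(T_H − T_C), so T_C = COP·T_H/(1 + COP).
With T_H = 294.21 K, T_C = 16.2 × 294.21/17.20 = 277.10 K.
Converting, 277.10 K = 3.95°C.

3.95 °C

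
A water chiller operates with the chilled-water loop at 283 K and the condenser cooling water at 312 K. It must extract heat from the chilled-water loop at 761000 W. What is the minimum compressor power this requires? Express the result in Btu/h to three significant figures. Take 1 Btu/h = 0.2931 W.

266000 Btu/h

The reservoir spacing is ΔT = 312 − 283 = 29.00 K.
COP_Carnot = T_C/ΔT = 283.00/29.00 = 9.759.
Ẇ_min = Q̇/COP_Carnot = 761000/9.759 = 77980 W = 266100 Btu/h.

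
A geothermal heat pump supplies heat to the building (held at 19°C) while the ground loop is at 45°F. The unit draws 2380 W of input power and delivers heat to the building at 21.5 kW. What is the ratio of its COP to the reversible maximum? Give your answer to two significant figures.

0.36

Converting, Q̇_H = 21.50 kW = 21500 W, so COP_actual = Q̇_H/Ẇ = 21500/2380 = 9.034.
In absolute terms T_C = 280.37 K and T_H = 292.15 K, so ΔT = 11.78 K.
COP_Carnot = T_H/ΔT = 292.15/11.78 = 24.81.
η_II = COP_actual/COP_Carnot = 9.034/24.81 = 0.3642.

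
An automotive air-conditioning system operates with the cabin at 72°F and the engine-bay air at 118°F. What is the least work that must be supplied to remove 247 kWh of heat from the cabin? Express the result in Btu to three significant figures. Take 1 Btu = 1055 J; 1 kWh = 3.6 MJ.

72900 Btu

In absolute terms T_C = 295.37 K and T_H = 320.93 K, so ΔT = 25.56 K.
The reversible limit is COP_R = T_C/ΔT = 11.56, so W_min = Q_C/COP = Q_C·ΔT/T_C.
W_min = 247.0 × 25.56/295.37 = 21.37 kWh = 72920 Btu.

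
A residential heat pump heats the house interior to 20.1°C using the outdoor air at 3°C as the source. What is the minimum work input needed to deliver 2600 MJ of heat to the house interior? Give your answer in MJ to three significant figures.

152 MJ

In absolute terms T_C = 276.15 K and T_H = 293.25 K, so ΔT = 17.10 K.
The reversible limit is COP_HP = T_H/ΔT = 17.15, so W_min = Q_H/COP = Q_H·ΔT/T_H.
W_min = 2600 × 17.10/293.25 = 151.6 MJ.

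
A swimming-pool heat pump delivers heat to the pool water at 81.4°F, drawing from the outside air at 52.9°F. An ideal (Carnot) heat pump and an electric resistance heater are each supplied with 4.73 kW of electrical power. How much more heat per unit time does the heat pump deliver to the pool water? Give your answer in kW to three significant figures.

In absolute terms T_C = 284.76 K and T_H = 300.59 K, so ΔT = 15.83 K.
COP_Carnot = T_H/ΔT = 300.59/15.83 = 18.98.
The heat pump delivers Q̇_H = COP × Ẇ = 89.80 kW; the resistance heater delivers Ẇ = 4.730 kW.
Extra = (COP − 1)·Ẇ = 85.07 kW.

85.1 kW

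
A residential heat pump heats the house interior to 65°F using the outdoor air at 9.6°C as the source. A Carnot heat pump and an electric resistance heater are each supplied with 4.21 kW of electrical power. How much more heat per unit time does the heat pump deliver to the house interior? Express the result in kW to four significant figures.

In absolute terms T_C = 282.75 K and T_H = 291.48 K, so ΔT = 8.733 K.
COP_Carnot = T_H/ΔT = 291.48/8.733 = 33.38.
The heat pump delivers Q̇_H = COP × Ẇ = 140.5 kW; the resistance heater delivers Ẇ = 4.210 kW.
Extra = (COP − 1)·Ẇ = 136.3 kW.

136.3 kW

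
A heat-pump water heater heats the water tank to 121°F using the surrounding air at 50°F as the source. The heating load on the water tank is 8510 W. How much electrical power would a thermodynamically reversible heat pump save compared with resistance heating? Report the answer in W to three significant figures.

7470 W

In absolute terms T_C = 283.15 K and T_H = 322.59 K, so ΔT = 39.44 K.
COP_Carnot = T_H/ΔT = 322.59/39.44 = 8.178.
Resistance heating needs Ẇ_res = Q̇_H = 8510 W; the reversible heat pump needs only Ẇ_hp = Q̇_H/COP = 1041 W.
Saving = 8510 − 1041 = 7469 W.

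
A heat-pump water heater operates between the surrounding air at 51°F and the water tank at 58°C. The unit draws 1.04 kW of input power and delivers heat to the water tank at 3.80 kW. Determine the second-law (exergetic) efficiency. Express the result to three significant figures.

0.523

COP_actual = Q̇_H/Ẇ = 3.800/1.040 = 3.654.
In absolute terms T_C = 283.71 K and T_H = 331.15 K, so ΔT = 47.44 K.
COP_Carnot = T_H/ΔT = 331.15/47.44 = 6.980.
η_II = COP_actual/COP_Carnot = 3.654/6.980 = 0.5235.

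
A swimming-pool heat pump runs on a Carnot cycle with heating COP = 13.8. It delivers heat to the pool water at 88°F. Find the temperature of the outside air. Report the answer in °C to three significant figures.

COP_HP = T_H/(T_H − T_C) gives T_H − T_C = T_H/COP.
With T_H = 304.26 K, T_C = 304.26 × (1 − 1/13.8) = 282.21 K.
Converting, 282.21 K = 9.06°C.

9.06 °C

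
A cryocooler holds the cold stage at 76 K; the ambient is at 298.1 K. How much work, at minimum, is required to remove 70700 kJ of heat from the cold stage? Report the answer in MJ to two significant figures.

The reservoir spacing is ΔT = 298.1 − 76 = 222.1 K.
The reversible limit is COP_R = T_C/ΔT = 0.3422, so W_min = Q_C/COP = Q_C·ΔT/T_C.
W_min = 70700 × 222.1/76.00 = 206600 kJ = 206.6 MJ.

210 MJ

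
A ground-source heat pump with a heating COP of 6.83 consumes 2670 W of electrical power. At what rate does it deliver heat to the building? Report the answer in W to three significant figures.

18200 W

Q̇_H = COP_HP × Ẇ = 6.83 × 2670 = 18240 W.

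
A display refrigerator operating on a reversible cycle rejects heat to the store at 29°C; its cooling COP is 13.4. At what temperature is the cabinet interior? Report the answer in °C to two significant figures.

8.0 °C

For a Carnot refrigerator COP_R = T_C/(T_H − T_C), so T_C = COP·T_H/(1 + COP).
With T_H = 302.15 K, T_C = 13.4 × 302.15/14.40 = 281.17 K.
Converting, 281.17 K = 8.02°C.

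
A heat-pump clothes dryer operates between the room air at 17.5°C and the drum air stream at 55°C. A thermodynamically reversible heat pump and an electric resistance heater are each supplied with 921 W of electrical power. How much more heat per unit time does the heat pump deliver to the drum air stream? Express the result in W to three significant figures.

In absolute terms T_C = 290.65 K and T_H = 328.15 K, so ΔT = 37.50 K.
COP_Carnot = T_H/ΔT = 328.15/37.50 = 8.751.
The heat pump delivers Q̇_H = COP × Ẇ = 8059 W; the resistance heater delivers Ẇ = 921.0 W.
Extra = (COP − 1)·Ẇ = 7138 W.

7140 W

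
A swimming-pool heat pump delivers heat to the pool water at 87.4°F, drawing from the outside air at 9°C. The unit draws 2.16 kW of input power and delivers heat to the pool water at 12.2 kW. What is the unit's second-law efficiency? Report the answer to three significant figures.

0.405

COP_actual = Q̇_H/Ẇ = 12.20/2.160 = 5.648.
In absolute terms T_C = 282.15 K and T_H = 303.93 K, so ΔT = 21.78 K.
COP_Carnot = T_H/ΔT = 303.93/21.78 = 13.96.
η_II = COP_actual/COP_Carnot = 5.648/13.96 = 0.4047.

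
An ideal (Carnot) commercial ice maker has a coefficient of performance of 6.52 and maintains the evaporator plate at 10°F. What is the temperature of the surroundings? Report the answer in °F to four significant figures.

82.04 °F

COP_R = T_C/(T_H − T_C) gives T_H − T_C = T_C/COP.
With T_C = 260.93 K, T_H = 260.93 × (1 + 1/6.52) = 300.95 K.
Converting, 300.95 K = 82.04°F.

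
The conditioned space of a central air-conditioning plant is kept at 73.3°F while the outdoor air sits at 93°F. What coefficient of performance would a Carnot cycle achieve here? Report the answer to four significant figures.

27.05

In absolute terms T_C = 296.09 K and T_H = 307.04 K, so ΔT = 10.94 K.
For a reversible cycle, COP_Carnot = T_C/ΔT = 296.09/10.94 = 27.05.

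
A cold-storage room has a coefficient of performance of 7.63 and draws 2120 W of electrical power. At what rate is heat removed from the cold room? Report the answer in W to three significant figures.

Q̇_C = COP × Ẇ = 7.63 × 2120 = 16180 W.

16200 W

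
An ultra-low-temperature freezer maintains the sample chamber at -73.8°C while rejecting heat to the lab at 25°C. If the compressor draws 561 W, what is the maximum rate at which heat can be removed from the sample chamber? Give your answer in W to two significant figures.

In absolute terms T_C = 199.35 K and T_H = 298.15 K, so ΔT = 98.80 K.
COP_Carnot = T_C/ΔT = 199.35/98.80 = 2.018.
Q̇_max = COP_Carnot × Ẇ = 2.018 × 561.0 W = 1132 W.

1100 W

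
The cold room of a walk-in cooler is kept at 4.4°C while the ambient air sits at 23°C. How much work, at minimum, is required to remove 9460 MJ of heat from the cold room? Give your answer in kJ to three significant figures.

In absolute terms T_C = 277.55 K and T_H = 296.15 K, so ΔT = 18.60 K.
The reversible limit is COP_R = T_C/ΔT = 14.92, so W_min = Q_C/COP = Q_C·ΔT/T_C.
W_min = 9460 × 18.60/277.55 = 634.0 MJ = 634000 kJ.

634000 kJ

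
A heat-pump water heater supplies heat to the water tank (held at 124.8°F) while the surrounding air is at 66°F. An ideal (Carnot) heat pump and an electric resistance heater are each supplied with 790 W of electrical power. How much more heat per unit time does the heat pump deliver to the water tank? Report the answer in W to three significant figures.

7060 W

In absolute terms T_C = 292.04 K and T_H = 324.71 K, so ΔT = 32.67 K.
COP_Carnot = T_H/ΔT = 324.71/32.67 = 9.940.
The heat pump delivers Q̇_H = COP × Ẇ = 7853 W; the resistance heater delivers Ẇ = 790.0 W.
Extra = (COP − 1)·Ẇ = 7063 W.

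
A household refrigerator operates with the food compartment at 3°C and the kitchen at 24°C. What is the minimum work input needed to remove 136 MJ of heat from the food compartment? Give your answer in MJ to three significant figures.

In absolute terms T_C = 276.15 K and T_H = 297.15 K, so ΔT = 21.00 K.
The reversible limit is COP_R = T_C/ΔT = 13.15, so W_min = Q_C/COP = Q_C·ΔT/T_C.
W_min = 136.0 × 21.00/276.15 = 10.34 MJ.

10.3 MJ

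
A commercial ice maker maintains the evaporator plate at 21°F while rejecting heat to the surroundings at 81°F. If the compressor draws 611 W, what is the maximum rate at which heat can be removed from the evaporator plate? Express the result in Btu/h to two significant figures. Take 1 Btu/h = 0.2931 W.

17000 Btu/h

In absolute terms T_C = 267.04 K and T_H = 300.37 K, so ΔT = 33.33 K.
COP_Carnot = T_C/ΔT = 267.04/33.33 = 8.011.
Q̇_max = COP_Carnot × Ẇ = 8.011 × 611.0 W = 4895 W = 16700 Btu/h.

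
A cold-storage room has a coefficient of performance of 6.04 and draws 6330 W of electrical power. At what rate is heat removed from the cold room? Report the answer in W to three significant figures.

Q̇_C = COP × Ẇ = 6.04 × 6330 = 38230 W.

38200 W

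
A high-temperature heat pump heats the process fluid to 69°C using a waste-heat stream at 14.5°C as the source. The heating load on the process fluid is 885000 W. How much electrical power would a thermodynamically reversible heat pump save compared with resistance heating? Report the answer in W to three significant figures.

744000 W

In absolute terms T_C = 287.65 K and T_H = 342.15 K, so ΔT = 54.50 K.
COP_Carnot = T_H/ΔT = 342.15/54.50 = 6.278.
Resistance heating needs Ẇ_res = Q̇_H = 885000 W; the reversible heat pump needs only Ẇ_hp = Q̇_H/COP = 141000 W.
Saving = 885000 − 141000 = 744000 W.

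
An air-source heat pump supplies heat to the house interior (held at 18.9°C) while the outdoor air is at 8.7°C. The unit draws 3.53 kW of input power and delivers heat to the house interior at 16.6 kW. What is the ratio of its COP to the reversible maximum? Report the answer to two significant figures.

0.16

COP_actual = Q̇_H/Ẇ = 16.60/3.530 = 4.703.
In absolute terms T_C = 281.85 K and T_H = 292.05 K, so ΔT = 10.20 K.
COP_Carnot = T_H/ΔT = 292.05/10.20 = 28.63.
η_II = COP_actual/COP_Carnot = 4.703/28.63 = 0.1642.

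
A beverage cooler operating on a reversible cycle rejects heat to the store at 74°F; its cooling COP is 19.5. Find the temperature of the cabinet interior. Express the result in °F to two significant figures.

For a Carnot refrigerator COP_R = T_C/(T_H − T_C), so T_C = COP·T_H/(1 + COP).
With T_H = 296.48 K, T_C = 19.5 × 296.48/20.50 = 282.02 K.
Converting, 282.02 K = 47.97°F.

48 °F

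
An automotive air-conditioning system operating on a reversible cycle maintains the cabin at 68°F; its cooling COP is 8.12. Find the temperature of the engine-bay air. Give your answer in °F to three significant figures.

133 °F

COP_R = T_C/(T_H − T_C) gives T_H − T_C = T_C/COP.
With T_C = 293.15 K, T_H = 293.15 × (1 + 1/8.12) = 329.25 K.
Converting, 329.25 K = 132.98°F.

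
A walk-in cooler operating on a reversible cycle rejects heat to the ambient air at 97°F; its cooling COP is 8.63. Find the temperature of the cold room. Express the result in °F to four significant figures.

39.19 °F

For a Carnot refrigerator COP_R = T_C/(T_H − T_C), so T_C = COP·T_H/(1 + COP).
With T_H = 309.26 K, T_C = 8.63 × 309.26/9.630 = 277.15 K.
Converting, 277.15 K = 39.19°F.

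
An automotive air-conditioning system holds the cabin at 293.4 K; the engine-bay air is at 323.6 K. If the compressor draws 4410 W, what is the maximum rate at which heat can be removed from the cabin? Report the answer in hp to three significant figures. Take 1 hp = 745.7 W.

The reservoir spacing is ΔT = 323.6 − 293.4 = 30.20 K.
COP_Carnot = T_C/ΔT = 293.40/30.20 = 9.715.
Q̇_max = COP_Carnot × Ẇ = 9.715 × 4410 W = 42840 W = 57.45 hp.

57.5 hp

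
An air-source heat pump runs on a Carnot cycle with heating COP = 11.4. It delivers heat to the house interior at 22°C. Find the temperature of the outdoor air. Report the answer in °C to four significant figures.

-3.890 °C

COP_HP = T_H/(T_H − T_C) gives T_H − T_C = T_H/COP.
With T_H = 295.15 K, T_C = 295.15 × (1 − 1/11.4) = 269.26 K.
Converting, 269.26 K = -3.89°C.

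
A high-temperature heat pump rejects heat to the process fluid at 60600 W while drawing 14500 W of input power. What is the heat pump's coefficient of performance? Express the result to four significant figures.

4.179

The first law gives Q̇_H = Q̇_C + Ẇ, so the three rates are Q̇_C = 46100, Q̇_H = 60600, Ẇ = 14500 W.
COP_HP = Q̇_H/Ẇ = 60600/14500 = 4.179.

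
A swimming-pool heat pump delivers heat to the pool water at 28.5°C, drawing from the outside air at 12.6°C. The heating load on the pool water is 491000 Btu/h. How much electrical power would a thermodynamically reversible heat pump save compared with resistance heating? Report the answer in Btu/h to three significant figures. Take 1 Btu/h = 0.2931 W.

465000 Btu/h

In absolute terms T_C = 285.75 K and T_H = 301.65 K, so ΔT = 15.90 K.
COP_Carnot = T_H/ΔT = 301.65/15.90 = 18.97.
Resistance heating needs Ẇ_res = Q̇_H = 491000 Btu/h; the reversible heat pump needs only Ẇ_hp = Q̇_H/COP = 25880 Btu/h.
Saving = 491000 − 25880 = 465100 Btu/h.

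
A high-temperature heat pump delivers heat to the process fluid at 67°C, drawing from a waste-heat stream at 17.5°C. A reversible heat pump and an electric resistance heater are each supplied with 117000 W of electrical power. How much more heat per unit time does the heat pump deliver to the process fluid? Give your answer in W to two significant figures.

In absolute terms T_C = 290.65 K and T_H = 340.15 K, so ΔT = 49.50 K.
COP_Carnot = T_H/ΔT = 340.15/49.50 = 6.872.
The heat pump delivers Q̇_H = COP × Ẇ = 804000 W; the resistance heater delivers Ẇ = 117000 W.
Extra = (COP − 1)·Ẇ = 687000 W.

690000 W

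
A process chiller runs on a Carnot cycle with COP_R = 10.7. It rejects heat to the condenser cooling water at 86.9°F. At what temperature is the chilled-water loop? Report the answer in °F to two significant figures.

40 °F

For a Carnot refrigerator COP_R = T_C/(T_H − T_C), so T_C = COP·T_H/(1 + COP).
With T_H = 303.65 K, T_C = 10.7 × 303.65/11.70 = 277.70 K.
Converting, 277.70 K = 40.18°F.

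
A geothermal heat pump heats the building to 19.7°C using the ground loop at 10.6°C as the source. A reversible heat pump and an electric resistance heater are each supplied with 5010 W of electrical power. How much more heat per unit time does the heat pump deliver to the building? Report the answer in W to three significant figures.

156000 W

In absolute terms T_C = 283.75 K and T_H = 292.85 K, so ΔT = 9.100 K.
COP_Carnot = T_H/ΔT = 292.85/9.100 = 32.18.
The heat pump delivers Q̇_H = COP × Ẇ = 161200 W; the resistance heater delivers Ẇ = 5010 W.
Extra = (COP − 1)·Ẇ = 156200 W.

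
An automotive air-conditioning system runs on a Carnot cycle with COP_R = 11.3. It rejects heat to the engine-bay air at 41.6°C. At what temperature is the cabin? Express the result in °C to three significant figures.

16.0 °C

For a Carnot refrigerator COP_R = T_C/(T_H − T_C), so T_C = COP·T_H/(1 + COP).
With T_H = 314.75 K, T_C = 11.3 × 314.75/12.30 = 289.16 K.
Converting, 289.16 K = 16.01°C.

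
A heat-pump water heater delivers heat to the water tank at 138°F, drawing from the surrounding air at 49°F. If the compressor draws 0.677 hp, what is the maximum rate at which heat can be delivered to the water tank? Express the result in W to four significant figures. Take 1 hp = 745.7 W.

3390 W

In absolute terms T_C = 282.59 K and T_H = 332.04 K, so ΔT = 49.44 K.
COP_Carnot = T_H/ΔT = 332.04/49.44 = 6.715.
Q̇_max = COP_Carnot × Ẇ = 6.715 × 0.6770 hp = 4.546 hp = 3390 W.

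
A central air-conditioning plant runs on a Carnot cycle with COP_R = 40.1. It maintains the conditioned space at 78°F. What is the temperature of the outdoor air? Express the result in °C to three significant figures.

33.0 °C

COP_R = T_C/(T_H − T_C) gives T_H − T_C = T_C/COP.
With T_C = 298.71 K, T_H = 298.71 × (1 + 1/40.1) = 306.15 K.
Converting, 306.15 K = 33.00°C.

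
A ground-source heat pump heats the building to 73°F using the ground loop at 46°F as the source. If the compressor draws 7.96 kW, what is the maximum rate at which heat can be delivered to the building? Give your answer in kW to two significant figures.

In absolute terms T_C = 280.93 K and T_H = 295.93 K, so ΔT = 15.00 K.
COP_Carnot = T_H/ΔT = 295.93/15.00 = 19.73.
Q̇_max = COP_Carnot × Ẇ = 19.73 × 7.960 kW = 157.0 kW.

160 kW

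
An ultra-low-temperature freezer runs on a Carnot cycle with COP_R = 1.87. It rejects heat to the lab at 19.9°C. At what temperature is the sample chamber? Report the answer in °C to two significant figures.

For a Carnot refrigerator COP_R = T_C/(T_H − T_C), so T_C = COP·T_H/(1 + COP).
With T_H = 293.05 K, T_C = 1.87 × 293.05/2.870 = 190.94 K.
Converting, 190.94 K = -82.21°C.

-82 °C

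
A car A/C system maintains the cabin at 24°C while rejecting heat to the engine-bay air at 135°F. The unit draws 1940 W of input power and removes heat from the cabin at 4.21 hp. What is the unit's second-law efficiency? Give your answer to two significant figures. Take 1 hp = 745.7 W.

Converting, Q̇_C = 4.210 hp = 3139 W, so COP_actual = Q̇_C/Ẇ = 3139/1940 = 1.618.
In absolute terms T_C = 297.15 K and T_H = 330.37 K, so ΔT = 33.22 K.
COP_Carnot = T_C/ΔT = 297.15/33.22 = 8.944.
η_II = COP_actual/COP_Carnot = 1.618/8.944 = 0.1809.

0.18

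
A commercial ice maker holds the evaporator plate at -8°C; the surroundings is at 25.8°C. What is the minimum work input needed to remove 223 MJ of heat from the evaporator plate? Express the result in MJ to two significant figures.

In absolute terms T_C = 265.15 K and T_H = 298.95 K, so ΔT = 33.80 K.
The reversible limit is COP_R = T_C/ΔT = 7.845, so W_min = Q_C/COP = Q_C·ΔT/T_C.
W_min = 223.0 × 33.80/265.15 = 28.43 MJ.

28 MJ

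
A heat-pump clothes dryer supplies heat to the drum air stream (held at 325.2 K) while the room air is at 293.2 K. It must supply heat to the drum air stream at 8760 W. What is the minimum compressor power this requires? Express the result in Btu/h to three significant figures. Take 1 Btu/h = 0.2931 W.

2940 Btu/h

The reservoir spacing is ΔT = 325.2 − 293.2 = 32.00 K.
COP_Carnot = T_H/ΔT = 325.20/32.00 = 10.16.
Ẇ_min = Q̇/COP_Carnot = 8760/10.16 = 862.0 W = 2941 Btu/h.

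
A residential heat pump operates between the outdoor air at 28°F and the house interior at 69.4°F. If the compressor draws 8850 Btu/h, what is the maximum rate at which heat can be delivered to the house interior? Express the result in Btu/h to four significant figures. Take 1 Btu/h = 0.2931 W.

In absolute terms T_C = 270.93 K and T_H = 293.93 K, so ΔT = 23.00 K.
COP_Carnot = T_H/ΔT = 293.93/23.00 = 12.78.
Q̇_max = COP_Carnot × Ẇ = 12.78 × 8850 Btu/h = 113100 Btu/h.

113100 Btu/h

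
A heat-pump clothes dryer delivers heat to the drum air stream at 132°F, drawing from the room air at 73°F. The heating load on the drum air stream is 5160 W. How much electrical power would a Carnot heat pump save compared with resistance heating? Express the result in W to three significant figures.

4650 W

In absolute terms T_C = 295.93 K and T_H = 328.71 K, so ΔT = 32.78 K.
COP_Carnot = T_H/ΔT = 328.71/32.78 = 10.03.
Resistance heating needs Ẇ_res = Q̇_H = 5160 W; the reversible heat pump needs only Ẇ_hp = Q̇_H/COP = 514.5 W.
Saving = 5160 − 514.5 = 4645 W.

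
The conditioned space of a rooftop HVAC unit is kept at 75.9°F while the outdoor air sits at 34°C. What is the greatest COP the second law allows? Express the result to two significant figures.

31

In absolute terms T_C = 297.54 K and T_H = 307.15 K, so ΔT = 9.611 K.
For a reversible cycle, COP_Carnot = T_C/ΔT = 297.54/9.611 = 30.96.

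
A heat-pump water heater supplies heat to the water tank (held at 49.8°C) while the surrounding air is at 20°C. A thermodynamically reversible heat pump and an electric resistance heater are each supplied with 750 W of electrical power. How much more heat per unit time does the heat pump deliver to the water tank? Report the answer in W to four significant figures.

In absolute terms T_C = 293.15 K and T_H = 322.95 K, so ΔT = 29.80 K.
COP_Carnot = T_H/ΔT = 322.95/29.80 = 10.84.
The heat pump delivers Q̇_H = COP × Ẇ = 8128 W; the resistance heater delivers Ẇ = 750.0 W.
Extra = (COP − 1)·Ẇ = 7378 W.

7378 W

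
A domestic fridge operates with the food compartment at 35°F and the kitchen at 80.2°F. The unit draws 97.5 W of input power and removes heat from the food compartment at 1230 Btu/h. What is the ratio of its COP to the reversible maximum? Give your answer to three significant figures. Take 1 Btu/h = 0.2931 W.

Converting, Q̇_C = 1230 Btu/h = 360.5 W, so COP_actual = Q̇_C/Ẇ = 360.5/97.50 = 3.698.
In absolute terms T_C = 274.82 K and T_H = 299.93 K, so ΔT = 25.11 K.
COP_Carnot = T_C/ΔT = 274.82/25.11 = 10.94.
η_II = COP_actual/COP_Carnot = 3.698/10.94 = 0.3379.

0.338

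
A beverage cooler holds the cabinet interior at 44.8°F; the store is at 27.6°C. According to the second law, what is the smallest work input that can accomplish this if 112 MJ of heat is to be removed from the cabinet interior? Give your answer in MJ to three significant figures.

In absolute terms T_C = 280.26 K and T_H = 300.75 K, so ΔT = 20.49 K.
The reversible limit is COP_R = T_C/ΔT = 13.68, so W_min = Q_C/COP = Q_C·ΔT/T_C.
W_min = 112.0 × 20.49/280.26 = 8.188 MJ.

8.19 MJ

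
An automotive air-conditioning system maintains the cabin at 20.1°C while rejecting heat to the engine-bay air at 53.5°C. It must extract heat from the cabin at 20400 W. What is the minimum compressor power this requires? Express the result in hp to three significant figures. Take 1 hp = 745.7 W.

3.12 hp

In absolute terms T_C = 293.25 K and T_H = 326.65 K, so ΔT = 33.40 K.
COP_Carnot = T_C/ΔT = 293.25/33.40 = 8.780.
Ẇ_min = Q̇/COP_Carnot = 20400/8.780 = 2323 W = 3.116 hp.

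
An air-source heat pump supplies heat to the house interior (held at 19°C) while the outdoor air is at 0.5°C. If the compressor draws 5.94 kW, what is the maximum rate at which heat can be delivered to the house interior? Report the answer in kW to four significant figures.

In absolute terms T_C = 273.65 K and T_H = 292.15 K, so ΔT = 18.50 K.
COP_Carnot = T_H/ΔT = 292.15/18.50 = 15.79.
Q̇_max = COP_Carnot × Ẇ = 15.79 × 5.940 kW = 93.80 kW.

93.80 kW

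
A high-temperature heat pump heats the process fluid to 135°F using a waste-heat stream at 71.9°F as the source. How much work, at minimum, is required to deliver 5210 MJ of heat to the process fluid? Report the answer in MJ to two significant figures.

In absolute terms T_C = 295.32 K and T_H = 330.37 K, so ΔT = 35.06 K.
The reversible limit is COP_HP = T_H/ΔT = 9.424, so W_min = Q_H/COP = Q_H·ΔT/T_H.
W_min = 5210 × 35.06/330.37 = 552.8 MJ.

550 MJ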